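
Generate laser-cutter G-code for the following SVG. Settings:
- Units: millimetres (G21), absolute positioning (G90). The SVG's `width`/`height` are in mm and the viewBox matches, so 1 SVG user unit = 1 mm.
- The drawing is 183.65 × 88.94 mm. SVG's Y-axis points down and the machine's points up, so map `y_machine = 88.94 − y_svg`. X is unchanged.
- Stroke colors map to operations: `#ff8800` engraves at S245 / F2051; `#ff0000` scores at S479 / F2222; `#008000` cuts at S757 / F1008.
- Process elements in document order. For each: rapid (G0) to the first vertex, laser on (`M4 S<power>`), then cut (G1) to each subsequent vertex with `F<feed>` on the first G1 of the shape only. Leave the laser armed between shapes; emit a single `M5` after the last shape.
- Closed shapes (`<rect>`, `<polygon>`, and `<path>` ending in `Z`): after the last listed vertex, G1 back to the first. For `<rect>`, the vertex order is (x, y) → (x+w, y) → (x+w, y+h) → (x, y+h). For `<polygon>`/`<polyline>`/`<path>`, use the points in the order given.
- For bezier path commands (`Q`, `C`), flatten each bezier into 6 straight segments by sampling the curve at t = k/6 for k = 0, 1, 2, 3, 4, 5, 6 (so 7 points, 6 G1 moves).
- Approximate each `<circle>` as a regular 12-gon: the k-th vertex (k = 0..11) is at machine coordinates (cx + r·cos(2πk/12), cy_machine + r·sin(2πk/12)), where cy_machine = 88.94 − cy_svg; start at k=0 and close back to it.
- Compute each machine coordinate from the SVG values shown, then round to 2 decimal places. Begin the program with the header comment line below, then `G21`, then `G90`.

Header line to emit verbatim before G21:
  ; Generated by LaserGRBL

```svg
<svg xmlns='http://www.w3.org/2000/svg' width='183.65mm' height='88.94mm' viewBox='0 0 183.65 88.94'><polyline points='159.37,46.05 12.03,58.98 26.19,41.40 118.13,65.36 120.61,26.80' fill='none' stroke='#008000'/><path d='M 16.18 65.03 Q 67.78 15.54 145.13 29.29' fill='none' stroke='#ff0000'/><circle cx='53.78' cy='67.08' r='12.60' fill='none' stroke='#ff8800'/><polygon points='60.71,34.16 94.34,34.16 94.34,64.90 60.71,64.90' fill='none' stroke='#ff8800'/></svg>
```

; Generated by LaserGRBL
G21
G90
G0 X159.37 Y42.89
M4 S757
G1 X12.03 Y29.96 F1008
G1 X26.19 Y47.54
G1 X118.13 Y23.58
G1 X120.61 Y62.14
G0 X16.18 Y23.91
M4 S479
G1 X34.10 Y38.65 F2222
G1 X53.44 Y49.88
G1 X74.22 Y57.59
G1 X96.42 Y61.79
G1 X120.06 Y62.48
G1 X145.13 Y59.65
G0 X66.38 Y21.86
M4 S245
G1 X64.69 Y28.16 F2051
G1 X60.08 Y32.77
G1 X53.78 Y34.46
G1 X47.48 Y32.77
G1 X42.87 Y28.16
G1 X41.18 Y21.86
G1 X42.87 Y15.56
G1 X47.48 Y10.95
G1 X53.78 Y9.26
G1 X60.08 Y10.95
G1 X64.69 Y15.56
G1 X66.38 Y21.86
G0 X60.71 Y54.78
M4 S245
G1 X94.34 Y54.78 F2051
G1 X94.34 Y24.04
G1 X60.71 Y24.04
G1 X60.71 Y54.78
M5

Since the viewBox matches the mm dimensions, user units are millimetres directly. The only transform is the Y-flip y_m = 88.94 − y_svg.

Shape 1 is a open polyline drawn with `<polyline>`. Its stroke #008000 means cut at S757, F1008. After flipping Y the toolpath is (159.37,42.89) → (12.03,29.96) → (26.19,47.54) → (118.13,23.58) → (120.61,62.14).

Shape 2 is a quadratic bezier drawn with `<path>`. Its stroke #ff0000 means score at S479, F2222. After flipping Y the toolpath is (16.18,23.91) → (34.10,38.65) → (53.44,49.88) → (74.22,57.59) → (96.42,61.79) → (120.06,62.48) → (145.13,59.65).

Shape 3 is a circle drawn with `<circle>`. Its stroke #ff8800 means engrave at S245, F2051. After flipping Y the toolpath is (66.38,21.86) → (64.69,28.16) → (60.08,32.77) → (53.78,34.46) → (47.48,32.77) → (42.87,28.16) → (41.18,21.86) → (42.87,15.56) → (47.48,10.95) → (53.78,9.26) → (60.08,10.95) → (64.69,15.56) → (66.38,21.86), returning to the start.

Shape 4 is a rectangle drawn with `<polygon>`. Its stroke #ff8800 means engrave at S245, F2051. After flipping Y the toolpath is (60.71,54.78) → (94.34,54.78) → (94.34,24.04) → (60.71,24.04) → (60.71,54.78), returning to the start.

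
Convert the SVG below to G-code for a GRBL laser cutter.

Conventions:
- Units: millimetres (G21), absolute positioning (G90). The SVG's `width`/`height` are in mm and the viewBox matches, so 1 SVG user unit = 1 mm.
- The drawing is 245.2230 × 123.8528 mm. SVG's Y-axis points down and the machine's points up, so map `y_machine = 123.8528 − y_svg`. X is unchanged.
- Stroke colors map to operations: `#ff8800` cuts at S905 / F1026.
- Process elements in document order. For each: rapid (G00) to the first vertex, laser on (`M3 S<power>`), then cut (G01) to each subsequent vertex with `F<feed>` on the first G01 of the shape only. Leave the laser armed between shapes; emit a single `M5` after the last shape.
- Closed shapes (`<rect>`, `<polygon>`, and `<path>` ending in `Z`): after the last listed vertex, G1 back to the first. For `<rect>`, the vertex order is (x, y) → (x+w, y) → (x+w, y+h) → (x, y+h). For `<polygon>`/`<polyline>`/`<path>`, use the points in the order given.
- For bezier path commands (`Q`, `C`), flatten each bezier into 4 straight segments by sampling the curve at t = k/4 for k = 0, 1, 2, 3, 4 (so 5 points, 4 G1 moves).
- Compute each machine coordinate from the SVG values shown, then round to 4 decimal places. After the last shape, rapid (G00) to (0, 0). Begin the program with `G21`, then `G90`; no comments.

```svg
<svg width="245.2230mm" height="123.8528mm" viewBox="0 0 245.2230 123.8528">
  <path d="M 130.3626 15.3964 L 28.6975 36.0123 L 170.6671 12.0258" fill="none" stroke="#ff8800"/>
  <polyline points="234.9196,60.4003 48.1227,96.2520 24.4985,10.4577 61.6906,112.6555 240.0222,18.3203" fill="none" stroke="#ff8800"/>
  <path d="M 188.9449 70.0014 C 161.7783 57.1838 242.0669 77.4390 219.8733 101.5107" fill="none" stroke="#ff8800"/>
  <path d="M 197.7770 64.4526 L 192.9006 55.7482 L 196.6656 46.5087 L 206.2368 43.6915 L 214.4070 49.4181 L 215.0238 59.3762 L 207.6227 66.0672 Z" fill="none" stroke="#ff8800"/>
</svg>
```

viewBox `0 0 245.2230 123.8528` with mm width/height → 1 unit = 1 mm. Flip: y_m = 123.8528 − y_svg.

**Shape 1** — `<path>` open polyline, stroke `#ff8800` → cut (S905, F1026). Machine vertices: (130.3626,108.4564) → (28.6975,87.8405) → (170.6671,111.8270). Open path.

**Shape 2** — `<polyline>` open polyline, stroke `#ff8800` → cut (S905, F1026). Machine vertices: (234.9196,63.4525) → (48.1227,27.6008) → (24.4985,113.3951) → (61.6906,11.1973) → (240.0222,105.5325). Open path.

**Shape 3** — `<path>` cubic bezier, stroke `#ff8800` → cut (S905, F1026). Control points (SVG): P0=(188.9449,70.0014), P1=(161.7783,57.1838), P2=(242.0669,77.4390), P3=(219.8733,101.5107); sampled at t=k/4. Machine vertices: (188.9449,53.8514) → (185.4375,57.7206) → (202.5442,51.9302) → (220.5834,39.2232) → (219.8733,22.3421). Open path.

**Shape 4** — `<path>` regular polygon, stroke `#ff8800` → cut (S905, F1026). Machine vertices: (197.7770,59.4002) → (192.9006,68.1046) → (196.6656,77.3441) → (206.2368,80.1613) → (214.4070,74.4347) → (215.0238,64.4766) → (207.6227,57.7856) → (197.7770,59.4002). Closed: final G1 returns to the first vertex.

G21
G90
G00 X130.3626 Y108.4564
M3 S905
G01 X28.6975 Y87.8405 F1026
G01 X170.6671 Y111.8270
G00 X234.9196 Y63.4525
M3 S905
G01 X48.1227 Y27.6008 F1026
G01 X24.4985 Y113.3951
G01 X61.6906 Y11.1973
G01 X240.0222 Y105.5325
G00 X188.9449 Y53.8514
M3 S905
G01 X185.4375 Y57.7206 F1026
G01 X202.5442 Y51.9302
G01 X220.5834 Y39.2232
G01 X219.8733 Y22.3421
G00 X197.7770 Y59.4002
M3 S905
G01 X192.9006 Y68.1046 F1026
G01 X196.6656 Y77.3441
G01 X206.2368 Y80.1613
G01 X214.4070 Y74.4347
G01 X215.0238 Y64.4766
G01 X207.6227 Y57.7856
G01 X197.7770 Y59.4002
M5
G00 X0.0000 Y0.0000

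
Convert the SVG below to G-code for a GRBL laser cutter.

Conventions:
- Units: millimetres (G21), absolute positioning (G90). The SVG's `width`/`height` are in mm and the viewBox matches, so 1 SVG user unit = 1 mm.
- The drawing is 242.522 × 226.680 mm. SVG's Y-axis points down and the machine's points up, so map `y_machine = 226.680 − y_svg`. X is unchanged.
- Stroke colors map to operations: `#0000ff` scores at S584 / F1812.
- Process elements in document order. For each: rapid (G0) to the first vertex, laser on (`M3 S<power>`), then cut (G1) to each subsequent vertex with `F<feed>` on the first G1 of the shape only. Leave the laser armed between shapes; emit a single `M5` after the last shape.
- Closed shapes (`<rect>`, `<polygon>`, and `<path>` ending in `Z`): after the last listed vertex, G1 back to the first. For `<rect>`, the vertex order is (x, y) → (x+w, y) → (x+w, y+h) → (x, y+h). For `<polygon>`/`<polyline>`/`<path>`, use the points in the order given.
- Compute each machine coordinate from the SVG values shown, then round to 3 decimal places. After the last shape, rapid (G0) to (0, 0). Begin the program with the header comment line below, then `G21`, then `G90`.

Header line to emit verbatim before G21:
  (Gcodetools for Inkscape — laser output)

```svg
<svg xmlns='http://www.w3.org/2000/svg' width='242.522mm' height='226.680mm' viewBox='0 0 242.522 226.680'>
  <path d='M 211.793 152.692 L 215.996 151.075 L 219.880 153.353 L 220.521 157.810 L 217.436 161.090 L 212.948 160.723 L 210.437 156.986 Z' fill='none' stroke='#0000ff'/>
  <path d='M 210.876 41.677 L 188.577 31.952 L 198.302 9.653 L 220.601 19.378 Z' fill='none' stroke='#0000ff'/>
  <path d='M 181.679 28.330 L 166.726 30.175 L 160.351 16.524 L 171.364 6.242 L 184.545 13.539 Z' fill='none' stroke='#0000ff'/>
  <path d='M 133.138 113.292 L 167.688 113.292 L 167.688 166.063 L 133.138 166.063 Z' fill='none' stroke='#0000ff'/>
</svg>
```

Since the viewBox matches the mm dimensions, user units are millimetres directly. The only transform is the Y-flip y_m = 226.680 − y_svg.

Shape 1 is a regular polygon drawn with `<path>`. Its stroke #0000ff means score at S584, F1812. After flipping Y the toolpath is (211.793,73.988) → (215.996,75.605) → (219.880,73.327) → (220.521,68.870) → (217.436,65.590) → (212.948,65.957) → (210.437,69.694) → (211.793,73.988), returning to the start.

Shape 2 is a regular polygon drawn with `<path>`. Its stroke #0000ff means score at S584, F1812. After flipping Y the toolpath is (210.876,185.003) → (188.577,194.728) → (198.302,217.027) → (220.601,207.302) → (210.876,185.003), returning to the start.

Shape 3 is a regular polygon drawn with `<path>`. Its stroke #0000ff means score at S584, F1812. After flipping Y the toolpath is (181.679,198.350) → (166.726,196.505) → (160.351,210.156) → (171.364,220.438) → (184.545,213.141) → (181.679,198.350), returning to the start.

Shape 4 is a rectangle drawn with `<path>`. Its stroke #0000ff means score at S584, F1812. After flipping Y the toolpath is (133.138,113.388) → (167.688,113.388) → (167.688,60.617) → (133.138,60.617) → (133.138,113.388), returning to the start.

(Gcodetools for Inkscape — laser output)
G21
G90
G0 X211.793 Y73.988
M3 S584
G1 X215.996 Y75.605 F1812
G1 X219.880 Y73.327
G1 X220.521 Y68.870
G1 X217.436 Y65.590
G1 X212.948 Y65.957
G1 X210.437 Y69.694
G1 X211.793 Y73.988
G0 X210.876 Y185.003
M3 S584
G1 X188.577 Y194.728 F1812
G1 X198.302 Y217.027
G1 X220.601 Y207.302
G1 X210.876 Y185.003
G0 X181.679 Y198.350
M3 S584
G1 X166.726 Y196.505 F1812
G1 X160.351 Y210.156
G1 X171.364 Y220.438
G1 X184.545 Y213.141
G1 X181.679 Y198.350
G0 X133.138 Y113.388
M3 S584
G1 X167.688 Y113.388 F1812
G1 X167.688 Y60.617
G1 X133.138 Y60.617
G1 X133.138 Y113.388
M5
G0 X0.000 Y0.000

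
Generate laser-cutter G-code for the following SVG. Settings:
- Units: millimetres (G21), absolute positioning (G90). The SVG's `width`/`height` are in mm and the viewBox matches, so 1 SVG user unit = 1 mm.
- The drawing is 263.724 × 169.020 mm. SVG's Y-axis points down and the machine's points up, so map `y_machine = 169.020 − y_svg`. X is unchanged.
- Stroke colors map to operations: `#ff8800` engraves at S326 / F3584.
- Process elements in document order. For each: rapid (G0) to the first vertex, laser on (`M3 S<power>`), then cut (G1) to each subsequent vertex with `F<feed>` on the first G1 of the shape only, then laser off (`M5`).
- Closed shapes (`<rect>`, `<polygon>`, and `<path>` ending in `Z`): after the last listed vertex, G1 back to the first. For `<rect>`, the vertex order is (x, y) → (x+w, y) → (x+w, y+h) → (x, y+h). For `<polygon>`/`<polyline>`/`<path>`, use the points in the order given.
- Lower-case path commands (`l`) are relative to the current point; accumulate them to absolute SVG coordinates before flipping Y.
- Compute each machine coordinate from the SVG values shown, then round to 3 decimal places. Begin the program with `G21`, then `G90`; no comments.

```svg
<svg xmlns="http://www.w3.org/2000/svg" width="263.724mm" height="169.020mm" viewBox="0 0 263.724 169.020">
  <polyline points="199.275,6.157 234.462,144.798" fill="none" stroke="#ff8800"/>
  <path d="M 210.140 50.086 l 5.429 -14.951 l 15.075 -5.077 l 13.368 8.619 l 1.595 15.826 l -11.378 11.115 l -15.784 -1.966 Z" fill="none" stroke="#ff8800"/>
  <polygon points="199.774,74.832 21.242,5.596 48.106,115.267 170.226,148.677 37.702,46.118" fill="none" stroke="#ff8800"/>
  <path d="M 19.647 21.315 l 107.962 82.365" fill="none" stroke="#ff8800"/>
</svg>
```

viewBox `0 0 263.724 169.020` with mm width/height → 1 unit = 1 mm. Flip: y_m = 169.020 − y_svg.

**Shape 1** — `<polyline>` line segment, stroke `#ff8800` → engrave (S326, F3584). Machine vertices: (199.275,162.863) → (234.462,24.222). Open path.

**Shape 2** — `<path>` regular polygon, stroke `#ff8800` → engrave (S326, F3584). Machine vertices: (210.140,118.934) → (215.569,133.885) → (230.644,138.962) → (244.012,130.343) → (245.607,114.517) → (234.229,103.402) → (218.445,105.368) → (210.140,118.934). Closed: final G1 returns to the first vertex.

**Shape 3** — `<polygon>` closed polygon, stroke `#ff8800` → engrave (S326, F3584). Machine vertices: (199.774,94.188) → (21.242,163.424) → (48.106,53.753) → (170.226,20.343) → (37.702,122.902) → (199.774,94.188). Closed: final G1 returns to the first vertex.

**Shape 4** — `<path>` line segment, stroke `#ff8800` → engrave (S326, F3584). Machine vertices: (19.647,147.705) → (127.609,65.340). Open path.

G21
G90
G0 X199.275 Y162.863
M3 S326
G1 X234.462 Y24.222 F3584
M5
G0 X210.140 Y118.934
M3 S326
G1 X215.569 Y133.885 F3584
G1 X230.644 Y138.962
G1 X244.012 Y130.343
G1 X245.607 Y114.517
G1 X234.229 Y103.402
G1 X218.445 Y105.368
G1 X210.140 Y118.934
M5
G0 X199.774 Y94.188
M3 S326
G1 X21.242 Y163.424 F3584
G1 X48.106 Y53.753
G1 X170.226 Y20.343
G1 X37.702 Y122.902
G1 X199.774 Y94.188
M5
G0 X19.647 Y147.705
M3 S326
G1 X127.609 Y65.340 F3584
M5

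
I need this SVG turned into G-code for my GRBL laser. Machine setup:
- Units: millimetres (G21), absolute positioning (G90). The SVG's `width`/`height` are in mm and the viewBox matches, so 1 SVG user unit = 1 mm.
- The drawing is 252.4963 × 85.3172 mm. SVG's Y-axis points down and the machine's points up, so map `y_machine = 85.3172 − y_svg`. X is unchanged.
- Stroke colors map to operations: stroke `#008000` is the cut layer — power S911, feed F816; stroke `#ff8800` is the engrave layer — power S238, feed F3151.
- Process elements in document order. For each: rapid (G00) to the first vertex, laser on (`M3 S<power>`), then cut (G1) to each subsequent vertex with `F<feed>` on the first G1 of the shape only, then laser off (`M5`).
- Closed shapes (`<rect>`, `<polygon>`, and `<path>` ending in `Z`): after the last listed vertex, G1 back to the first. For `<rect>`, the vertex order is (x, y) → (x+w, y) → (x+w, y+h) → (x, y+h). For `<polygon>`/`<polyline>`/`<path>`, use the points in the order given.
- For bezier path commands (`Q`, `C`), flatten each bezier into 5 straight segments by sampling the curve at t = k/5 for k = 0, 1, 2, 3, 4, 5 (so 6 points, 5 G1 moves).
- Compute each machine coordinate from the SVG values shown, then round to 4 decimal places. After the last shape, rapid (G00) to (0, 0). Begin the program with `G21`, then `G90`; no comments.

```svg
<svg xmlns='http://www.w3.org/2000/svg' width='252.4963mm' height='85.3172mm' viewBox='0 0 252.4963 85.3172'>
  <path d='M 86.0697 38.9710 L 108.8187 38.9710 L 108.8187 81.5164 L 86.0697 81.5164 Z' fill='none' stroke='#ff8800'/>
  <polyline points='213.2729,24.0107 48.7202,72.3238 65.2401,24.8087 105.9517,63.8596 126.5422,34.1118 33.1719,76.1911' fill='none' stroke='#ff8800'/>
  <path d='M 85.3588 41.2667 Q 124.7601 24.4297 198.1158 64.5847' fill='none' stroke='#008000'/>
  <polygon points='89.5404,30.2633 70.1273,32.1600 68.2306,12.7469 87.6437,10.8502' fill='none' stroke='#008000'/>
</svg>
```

Since the viewBox matches the mm dimensions, user units are millimetres directly. The only transform is the Y-flip y_m = 85.3172 − y_svg.

Shape 1 is a rectangle drawn with `<path>`. Its stroke #ff8800 means engrave at S238, F3151. After flipping Y the toolpath is (86.0697,46.3462) → (108.8187,46.3462) → (108.8187,3.8008) → (86.0697,3.8008) → (86.0697,46.3462), returning to the start.

Shape 2 is a open polyline drawn with `<polyline>`. Its stroke #ff8800 means engrave at S238, F3151. After flipping Y the toolpath is (213.2729,61.3065) → (48.7202,12.9934) → (65.2401,60.5085) → (105.9517,21.4576) → (126.5422,51.2054) → (33.1719,9.1261).

Shape 3 is a quadratic bezier drawn with `<path>`. Its stroke #008000 means cut at S911, F816. After flipping Y the toolpath is (85.3588,44.0505) → (102.4775,48.5056) → (122.3125,48.4014) → (144.8639,43.7378) → (170.1317,34.5148) → (198.1158,20.7325).

Shape 4 is a regular polygon drawn with `<polygon>`. Its stroke #008000 means cut at S911, F816. After flipping Y the toolpath is (89.5404,55.0539) → (70.1273,53.1572) → (68.2306,72.5703) → (87.6437,74.4670) → (89.5404,55.0539), returning to the start.

G21
G90
G00 X86.0697 Y46.3462
M3 S238
G1 X108.8187 Y46.3462 F3151
G1 X108.8187 Y3.8008
G1 X86.0697 Y3.8008
G1 X86.0697 Y46.3462
M5
G00 X213.2729 Y61.3065
M3 S238
G1 X48.7202 Y12.9934 F3151
G1 X65.2401 Y60.5085
G1 X105.9517 Y21.4576
G1 X126.5422 Y51.2054
G1 X33.1719 Y9.1261
M5
G00 X85.3588 Y44.0505
M3 S911
G1 X102.4775 Y48.5056 F816
G1 X122.3125 Y48.4014
G1 X144.8639 Y43.7378
G1 X170.1317 Y34.5148
G1 X198.1158 Y20.7325
M5
G00 X89.5404 Y55.0539
M3 S911
G1 X70.1273 Y53.1572 F816
G1 X68.2306 Y72.5703
G1 X87.6437 Y74.4670
G1 X89.5404 Y55.0539
M5
G00 X0.0000 Y0.0000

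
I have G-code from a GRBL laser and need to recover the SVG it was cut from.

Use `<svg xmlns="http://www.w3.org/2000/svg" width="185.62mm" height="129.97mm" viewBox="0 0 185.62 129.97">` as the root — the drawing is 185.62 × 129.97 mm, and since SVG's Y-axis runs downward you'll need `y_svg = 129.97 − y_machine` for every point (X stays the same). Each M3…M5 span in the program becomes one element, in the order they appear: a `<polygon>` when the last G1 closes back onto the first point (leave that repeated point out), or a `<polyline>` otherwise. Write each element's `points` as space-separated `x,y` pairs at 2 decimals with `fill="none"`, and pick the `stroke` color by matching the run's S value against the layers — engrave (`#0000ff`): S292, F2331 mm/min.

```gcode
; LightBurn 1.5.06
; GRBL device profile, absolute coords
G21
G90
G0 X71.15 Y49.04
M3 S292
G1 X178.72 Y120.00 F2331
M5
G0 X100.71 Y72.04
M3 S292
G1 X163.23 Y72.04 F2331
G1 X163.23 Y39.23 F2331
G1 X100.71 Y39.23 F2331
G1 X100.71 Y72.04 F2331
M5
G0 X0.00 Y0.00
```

Machine Y-up, SVG Y-down with viewBox height 129.97, so y_svg = 129.97 − y_machine; X carries over. Every run uses S292, so all elements get stroke `#0000ff` (engrave).

Run 1: The run is open, so emit a `<polyline>` with points (Y-flipped): 71.15,80.93 178.72,9.97.

Run 2: The run returns to its start, so emit a `<polygon>` with points (Y-flipped): 100.71,57.93 163.23,57.93 163.23,90.74 100.71,90.74.

<svg xmlns="http://www.w3.org/2000/svg" width="185.62mm" height="129.97mm" viewBox="0 0 185.62 129.97">
  <polyline points="71.15,80.93 178.72,9.97" fill="none" stroke="#0000ff"/>
  <polygon points="100.71,57.93 163.23,57.93 163.23,90.74 100.71,90.74" fill="none" stroke="#0000ff"/>
</svg>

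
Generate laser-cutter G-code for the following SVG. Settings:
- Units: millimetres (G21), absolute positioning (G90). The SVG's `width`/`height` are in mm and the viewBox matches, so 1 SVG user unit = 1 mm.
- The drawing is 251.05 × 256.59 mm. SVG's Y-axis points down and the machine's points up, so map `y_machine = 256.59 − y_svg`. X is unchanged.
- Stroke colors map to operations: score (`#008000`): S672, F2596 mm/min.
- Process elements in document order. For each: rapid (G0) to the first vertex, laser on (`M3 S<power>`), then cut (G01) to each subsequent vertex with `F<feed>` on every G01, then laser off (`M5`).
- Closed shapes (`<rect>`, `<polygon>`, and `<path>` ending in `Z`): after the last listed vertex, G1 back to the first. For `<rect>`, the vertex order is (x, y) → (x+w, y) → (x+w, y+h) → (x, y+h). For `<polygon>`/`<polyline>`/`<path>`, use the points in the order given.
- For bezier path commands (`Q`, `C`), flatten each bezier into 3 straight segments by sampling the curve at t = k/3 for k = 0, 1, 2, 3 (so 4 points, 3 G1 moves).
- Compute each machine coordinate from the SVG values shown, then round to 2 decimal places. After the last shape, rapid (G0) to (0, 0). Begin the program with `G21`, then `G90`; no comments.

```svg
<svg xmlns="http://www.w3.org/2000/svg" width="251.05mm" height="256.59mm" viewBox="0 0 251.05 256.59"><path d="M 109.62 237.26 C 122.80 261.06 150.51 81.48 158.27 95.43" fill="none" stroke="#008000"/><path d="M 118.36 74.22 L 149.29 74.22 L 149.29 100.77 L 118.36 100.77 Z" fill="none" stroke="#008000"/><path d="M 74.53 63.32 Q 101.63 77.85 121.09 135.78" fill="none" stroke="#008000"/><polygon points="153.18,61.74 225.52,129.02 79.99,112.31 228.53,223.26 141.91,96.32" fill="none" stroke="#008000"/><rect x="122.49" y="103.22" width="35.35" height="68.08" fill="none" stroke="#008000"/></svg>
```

G21
G90
G0 X109.62 Y19.33
M3 S672
G01 X126.37 Y48.62 F2596
G01 X145.14 Y125.30 F2596
G01 X158.27 Y161.16 F2596
M5
G0 X118.36 Y182.37
M3 S672
G01 X149.29 Y182.37 F2596
G01 X149.29 Y155.82 F2596
G01 X118.36 Y155.82 F2596
G01 X118.36 Y182.37 F2596
M5
G0 X74.53 Y193.27
M3 S672
G01 X91.75 Y178.76 F2596
G01 X107.27 Y154.61 F2596
G01 X121.09 Y120.81 F2596
M5
G0 X153.18 Y194.85
M3 S672
G01 X225.52 Y127.57 F2596
G01 X79.99 Y144.28 F2596
G01 X228.53 Y33.33 F2596
G01 X141.91 Y160.27 F2596
G01 X153.18 Y194.85 F2596
M5
G0 X122.49 Y153.37
M3 S672
G01 X157.84 Y153.37 F2596
G01 X157.84 Y85.29 F2596
G01 X122.49 Y85.29 F2596
G01 X122.49 Y153.37 F2596
M5
G0 X0.00 Y0.00

1 u = 1 mm; y_m = 256.59 − y.

[1] `<path>` cubic bezier, #008000→score S672 F2596: (109.62,19.33) → (126.37,48.62) → (145.14,125.30) → (158.27,161.16)

[2] `<path>` rectangle, #008000→score S672 F2596: (118.36,182.37) → (149.29,182.37) → (149.29,155.82) → (118.36,155.82) → (118.36,182.37) (closed)

[3] `<path>` quadratic bezier, #008000→score S672 F2596: (74.53,193.27) → (91.75,178.76) → (107.27,154.61) → (121.09,120.81)

[4] `<polygon>` closed polygon, #008000→score S672 F2596: (153.18,194.85) → (225.52,127.57) → (79.99,144.28) → (228.53,33.33) → (141.91,160.27) → (153.18,194.85) (closed)

[5] `<rect>` rectangle, #008000→score S672 F2596: (122.49,153.37) → (157.84,153.37) → (157.84,85.29) → (122.49,85.29) → (122.49,153.37) (closed)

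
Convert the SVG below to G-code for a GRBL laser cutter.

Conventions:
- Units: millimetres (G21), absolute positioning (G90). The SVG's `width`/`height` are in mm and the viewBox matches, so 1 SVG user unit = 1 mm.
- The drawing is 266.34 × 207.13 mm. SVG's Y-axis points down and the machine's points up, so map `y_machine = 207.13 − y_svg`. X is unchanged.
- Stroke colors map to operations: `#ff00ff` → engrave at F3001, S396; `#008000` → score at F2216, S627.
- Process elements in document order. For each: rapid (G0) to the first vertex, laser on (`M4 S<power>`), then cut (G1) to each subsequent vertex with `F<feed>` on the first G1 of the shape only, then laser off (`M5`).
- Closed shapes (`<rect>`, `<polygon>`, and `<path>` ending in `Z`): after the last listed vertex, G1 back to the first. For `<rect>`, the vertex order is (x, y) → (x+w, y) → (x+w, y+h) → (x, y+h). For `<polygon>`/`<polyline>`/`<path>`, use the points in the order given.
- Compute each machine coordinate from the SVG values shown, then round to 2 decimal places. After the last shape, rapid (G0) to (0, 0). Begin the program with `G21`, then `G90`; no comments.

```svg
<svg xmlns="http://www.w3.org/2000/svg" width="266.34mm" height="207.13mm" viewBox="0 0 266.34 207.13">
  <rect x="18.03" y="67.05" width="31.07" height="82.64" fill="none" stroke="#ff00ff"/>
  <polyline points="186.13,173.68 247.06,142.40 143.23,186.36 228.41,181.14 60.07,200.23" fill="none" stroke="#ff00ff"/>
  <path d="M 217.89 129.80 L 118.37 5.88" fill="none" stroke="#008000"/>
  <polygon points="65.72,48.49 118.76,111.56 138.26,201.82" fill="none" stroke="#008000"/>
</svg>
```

Since the viewBox matches the mm dimensions, user units are millimetres directly. The only transform is the Y-flip y_m = 207.13 − y_svg.

Shape 1 is a rectangle drawn with `<rect>`. Its stroke #ff00ff means engrave at S396, F3001. After flipping Y the toolpath is (18.03,140.08) → (49.10,140.08) → (49.10,57.44) → (18.03,57.44) → (18.03,140.08), returning to the start.

Shape 2 is a open polyline drawn with `<polyline>`. Its stroke #ff00ff means engrave at S396, F3001. After flipping Y the toolpath is (186.13,33.45) → (247.06,64.73) → (143.23,20.77) → (228.41,25.99) → (60.07,6.90).

Shape 3 is a line segment drawn with `<path>`. Its stroke #008000 means score at S627, F2216. After flipping Y the toolpath is (217.89,77.33) → (118.37,201.25).

Shape 4 is a closed polygon drawn with `<polygon>`. Its stroke #008000 means score at S627, F2216. After flipping Y the toolpath is (65.72,158.64) → (118.76,95.57) → (138.26,5.31) → (65.72,158.64), returning to the start.

G21
G90
G0 X18.03 Y140.08
M4 S396
G1 X49.10 Y140.08 F3001
G1 X49.10 Y57.44
G1 X18.03 Y57.44
G1 X18.03 Y140.08
M5
G0 X186.13 Y33.45
M4 S396
G1 X247.06 Y64.73 F3001
G1 X143.23 Y20.77
G1 X228.41 Y25.99
G1 X60.07 Y6.90
M5
G0 X217.89 Y77.33
M4 S627
G1 X118.37 Y201.25 F2216
M5
G0 X65.72 Y158.64
M4 S627
G1 X118.76 Y95.57 F2216
G1 X138.26 Y5.31
G1 X65.72 Y158.64
M5
G0 X0.00 Y0.00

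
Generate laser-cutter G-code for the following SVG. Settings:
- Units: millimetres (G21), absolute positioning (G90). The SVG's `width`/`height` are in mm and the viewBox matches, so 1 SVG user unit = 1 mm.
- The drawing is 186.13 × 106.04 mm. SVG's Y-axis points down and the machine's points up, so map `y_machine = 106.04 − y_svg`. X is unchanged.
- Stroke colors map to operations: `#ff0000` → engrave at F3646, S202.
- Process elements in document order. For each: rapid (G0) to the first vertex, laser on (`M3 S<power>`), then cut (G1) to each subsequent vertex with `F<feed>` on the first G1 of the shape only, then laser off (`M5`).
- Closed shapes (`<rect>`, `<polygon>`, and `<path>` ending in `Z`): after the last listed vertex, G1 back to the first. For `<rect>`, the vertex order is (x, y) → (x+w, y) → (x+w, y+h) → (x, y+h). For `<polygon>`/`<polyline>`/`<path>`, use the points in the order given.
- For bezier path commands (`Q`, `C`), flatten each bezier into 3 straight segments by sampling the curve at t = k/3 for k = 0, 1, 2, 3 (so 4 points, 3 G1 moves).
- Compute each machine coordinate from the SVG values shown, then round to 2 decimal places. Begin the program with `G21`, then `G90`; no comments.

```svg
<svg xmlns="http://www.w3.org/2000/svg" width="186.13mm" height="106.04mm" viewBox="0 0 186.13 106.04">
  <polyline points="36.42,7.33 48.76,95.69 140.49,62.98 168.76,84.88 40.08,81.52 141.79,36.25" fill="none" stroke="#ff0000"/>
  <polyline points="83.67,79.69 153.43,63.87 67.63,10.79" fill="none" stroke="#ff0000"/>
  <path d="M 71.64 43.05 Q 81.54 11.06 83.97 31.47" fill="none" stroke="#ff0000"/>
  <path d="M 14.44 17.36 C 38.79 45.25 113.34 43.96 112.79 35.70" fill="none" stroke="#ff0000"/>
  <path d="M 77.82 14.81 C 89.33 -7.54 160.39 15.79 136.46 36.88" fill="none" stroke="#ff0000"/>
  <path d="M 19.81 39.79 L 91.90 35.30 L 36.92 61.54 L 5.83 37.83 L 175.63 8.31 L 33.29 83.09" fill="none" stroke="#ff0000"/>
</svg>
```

1 u = 1 mm; y_m = 106.04 − y.

[1] `<polyline>` open polyline, #ff0000→engrave S202 F3646: (36.42,98.71) → (48.76,10.35) → (140.49,43.06) → (168.76,21.16) → (40.08,24.52) → (141.79,69.79)

[2] `<polyline>` open polyline, #ff0000→engrave S202 F3646: (83.67,26.35) → (153.43,42.17) → (67.63,95.25)

[3] `<path>` quadratic bezier, #ff0000→engrave S202 F3646: (71.64,62.99) → (77.41,78.49) → (81.52,82.35) → (83.97,74.57)

[4] `<path>` cubic bezier, #ff0000→engrave S202 F3646: (14.44,88.68) → (50.88,69.69) → (92.95,65.23) → (112.79,70.34)

[5] `<path>` cubic bezier, #ff0000→engrave S202 F3646: (77.82,91.23) → (103.46,100.13) → (134.45,89.22) → (136.46,69.16)

[6] `<path>` open polyline, #ff0000→engrave S202 F3646: (19.81,66.25) → (91.90,70.74) → (36.92,44.50) → (5.83,68.21) → (175.63,97.73) → (33.29,22.95)

G21
G90
G0 X36.42 Y98.71
M3 S202
G1 X48.76 Y10.35 F3646
G1 X140.49 Y43.06
G1 X168.76 Y21.16
G1 X40.08 Y24.52
G1 X141.79 Y69.79
M5
G0 X83.67 Y26.35
M3 S202
G1 X153.43 Y42.17 F3646
G1 X67.63 Y95.25
M5
G0 X71.64 Y62.99
M3 S202
G1 X77.41 Y78.49 F3646
G1 X81.52 Y82.35
G1 X83.97 Y74.57
M5
G0 X14.44 Y88.68
M3 S202
G1 X50.88 Y69.69 F3646
G1 X92.95 Y65.23
G1 X112.79 Y70.34
M5
G0 X77.82 Y91.23
M3 S202
G1 X103.46 Y100.13 F3646
G1 X134.45 Y89.22
G1 X136.46 Y69.16
M5
G0 X19.81 Y66.25
M3 S202
G1 X91.90 Y70.74 F3646
G1 X36.92 Y44.50
G1 X5.83 Y68.21
G1 X175.63 Y97.73
G1 X33.29 Y22.95
M5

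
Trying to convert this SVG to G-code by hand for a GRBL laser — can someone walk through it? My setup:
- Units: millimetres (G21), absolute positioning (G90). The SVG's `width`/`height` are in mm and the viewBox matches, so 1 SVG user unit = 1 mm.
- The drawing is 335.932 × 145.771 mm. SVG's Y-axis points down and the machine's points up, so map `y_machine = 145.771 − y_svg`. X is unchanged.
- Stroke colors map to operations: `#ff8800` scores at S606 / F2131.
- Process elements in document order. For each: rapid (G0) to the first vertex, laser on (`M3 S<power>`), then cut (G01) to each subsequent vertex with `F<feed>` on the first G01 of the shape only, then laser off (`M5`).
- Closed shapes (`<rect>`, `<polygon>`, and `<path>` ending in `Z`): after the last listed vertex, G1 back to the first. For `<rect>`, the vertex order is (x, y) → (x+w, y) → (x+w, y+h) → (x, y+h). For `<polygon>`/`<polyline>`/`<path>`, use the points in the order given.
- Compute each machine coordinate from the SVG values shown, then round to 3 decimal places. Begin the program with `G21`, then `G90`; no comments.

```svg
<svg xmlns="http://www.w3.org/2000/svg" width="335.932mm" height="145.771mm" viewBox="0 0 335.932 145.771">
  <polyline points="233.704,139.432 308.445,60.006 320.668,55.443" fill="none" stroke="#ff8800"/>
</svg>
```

Since the viewBox matches the mm dimensions, user units are millimetres directly. The only transform is the Y-flip y_m = 145.771 − y_svg.

Shape 1 is a open polyline drawn with `<polyline>`. Its stroke #ff8800 means score at S606, F2131. After flipping Y the toolpath is (233.704,6.339) → (308.445,85.765) → (320.668,90.328).

G21
G90
G0 X233.704 Y6.339
M3 S606
G01 X308.445 Y85.765 F2131
G01 X320.668 Y90.328
M5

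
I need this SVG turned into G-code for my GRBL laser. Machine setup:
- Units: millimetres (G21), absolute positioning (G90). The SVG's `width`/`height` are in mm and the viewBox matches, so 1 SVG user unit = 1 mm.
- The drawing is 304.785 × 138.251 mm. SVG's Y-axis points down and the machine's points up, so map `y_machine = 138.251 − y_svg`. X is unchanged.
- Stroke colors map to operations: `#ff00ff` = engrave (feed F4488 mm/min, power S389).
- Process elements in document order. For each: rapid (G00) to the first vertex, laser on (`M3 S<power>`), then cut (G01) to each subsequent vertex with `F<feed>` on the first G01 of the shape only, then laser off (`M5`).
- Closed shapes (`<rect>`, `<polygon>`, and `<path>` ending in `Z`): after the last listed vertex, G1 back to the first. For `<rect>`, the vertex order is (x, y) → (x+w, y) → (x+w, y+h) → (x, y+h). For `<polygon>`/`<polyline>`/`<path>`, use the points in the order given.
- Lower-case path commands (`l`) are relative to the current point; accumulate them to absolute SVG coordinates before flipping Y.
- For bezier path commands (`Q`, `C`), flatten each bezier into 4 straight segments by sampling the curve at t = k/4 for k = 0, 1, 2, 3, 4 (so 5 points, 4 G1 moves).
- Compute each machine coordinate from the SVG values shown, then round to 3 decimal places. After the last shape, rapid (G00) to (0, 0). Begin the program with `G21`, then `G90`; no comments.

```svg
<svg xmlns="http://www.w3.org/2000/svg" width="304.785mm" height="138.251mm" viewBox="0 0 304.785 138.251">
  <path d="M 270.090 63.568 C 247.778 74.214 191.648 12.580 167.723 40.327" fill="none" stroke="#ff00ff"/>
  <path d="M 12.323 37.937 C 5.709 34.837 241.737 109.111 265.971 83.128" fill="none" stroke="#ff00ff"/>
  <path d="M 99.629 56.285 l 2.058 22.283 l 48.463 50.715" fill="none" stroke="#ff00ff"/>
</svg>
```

G21
G90
G00 X270.090 Y74.683
M3 S389
G01 X248.047 Y77.725 F4488
G01 X219.511 Y92.716
G01 X190.674 Y104.501
G01 X167.723 Y97.924
M5
G00 X12.323 Y100.314
M3 S389
G01 X45.757 Y90.907 F4488
G01 X127.579 Y69.137
G01 X215.185 Y51.658
G01 X265.971 Y55.123
M5
G00 X99.629 Y81.966
M3 S389
G01 X101.687 Y59.683 F4488
G01 X150.150 Y8.968
M5
G00 X0.000 Y0.000

1 u = 1 mm; y_m = 138.251 − y.

[1] `<path>` cubic bezier, #ff00ff→engrave S389 F4488: (270.090,74.683) → (248.047,77.725) → (219.511,92.716) → (190.674,104.501) → (167.723,97.924)

[2] `<path>` cubic bezier, #ff00ff→engrave S389 F4488: (12.323,100.314) → (45.757,90.907) → (127.579,69.137) → (215.185,51.658) → (265.971,55.123)

[3] `<path>` open polyline, #ff00ff→engrave S389 F4488: (99.629,81.966) → (101.687,59.683) → (150.150,8.968)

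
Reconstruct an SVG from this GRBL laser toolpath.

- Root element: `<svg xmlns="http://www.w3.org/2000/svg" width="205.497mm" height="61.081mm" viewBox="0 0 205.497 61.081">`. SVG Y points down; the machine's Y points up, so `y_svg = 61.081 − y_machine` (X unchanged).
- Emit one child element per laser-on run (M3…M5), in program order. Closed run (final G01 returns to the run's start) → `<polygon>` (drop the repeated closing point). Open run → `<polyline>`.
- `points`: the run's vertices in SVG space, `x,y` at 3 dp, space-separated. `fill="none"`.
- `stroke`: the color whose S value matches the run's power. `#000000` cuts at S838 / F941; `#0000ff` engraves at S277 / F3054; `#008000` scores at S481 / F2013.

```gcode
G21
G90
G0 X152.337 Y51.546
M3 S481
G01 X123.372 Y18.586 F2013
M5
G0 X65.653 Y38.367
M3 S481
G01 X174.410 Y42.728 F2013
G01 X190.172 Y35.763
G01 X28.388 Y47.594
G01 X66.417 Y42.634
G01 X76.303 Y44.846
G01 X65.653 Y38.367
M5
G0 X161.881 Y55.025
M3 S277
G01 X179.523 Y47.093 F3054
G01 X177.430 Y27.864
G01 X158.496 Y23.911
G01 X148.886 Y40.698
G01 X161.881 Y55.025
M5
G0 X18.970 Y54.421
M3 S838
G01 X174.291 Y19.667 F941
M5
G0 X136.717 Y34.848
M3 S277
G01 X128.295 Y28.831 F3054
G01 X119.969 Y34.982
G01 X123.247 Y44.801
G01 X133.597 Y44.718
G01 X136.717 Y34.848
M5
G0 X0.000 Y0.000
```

<svg xmlns="http://www.w3.org/2000/svg" width="205.497mm" height="61.081mm" viewBox="0 0 205.497 61.081">
  <polyline points="152.337,9.535 123.372,42.495" fill="none" stroke="#008000"/>
  <polygon points="65.653,22.714 174.410,18.353 190.172,25.318 28.388,13.487 66.417,18.447 76.303,16.235" fill="none" stroke="#008000"/>
  <polygon points="161.881,6.056 179.523,13.988 177.430,33.217 158.496,37.170 148.886,20.383" fill="none" stroke="#0000ff"/>
  <polyline points="18.970,6.660 174.291,41.414" fill="none" stroke="#000000"/>
  <polygon points="136.717,26.233 128.295,32.250 119.969,26.099 123.247,16.280 133.597,16.363" fill="none" stroke="#0000ff"/>
</svg>

Each laser-on run becomes one SVG element. Flip Y back into SVG space with y_svg = 61.081 − y_machine.

Run 1: power S481 maps to stroke `#008000` (score). The run is open, so emit a `<polyline>` with points (Y-flipped): 152.337,9.535 123.372,42.495.

Run 2: the run's S481 means `#008000` (score). The run returns to its start, so emit a `<polygon>` with points (Y-flipped): 65.653,22.714 174.410,18.353 190.172,25.318 28.388,13.487 66.417,18.447 76.303,16.235.

Run 3: S277 ⇒ engrave layer `#0000ff`. The run returns to its start, so emit a `<polygon>` with points (Y-flipped): 161.881,6.056 179.523,13.988 177.430,33.217 158.496,37.170 148.886,20.383.

Run 4: S838 ⇒ cut layer `#000000`. The run is open, so emit a `<polyline>` with points (Y-flipped): 18.970,6.660 174.291,41.414.

Run 5: the run's S277 means `#0000ff` (engrave). The run returns to its start, so emit a `<polygon>` with points (Y-flipped): 136.717,26.233 128.295,32.250 119.969,26.099 123.247,16.280 133.597,16.363.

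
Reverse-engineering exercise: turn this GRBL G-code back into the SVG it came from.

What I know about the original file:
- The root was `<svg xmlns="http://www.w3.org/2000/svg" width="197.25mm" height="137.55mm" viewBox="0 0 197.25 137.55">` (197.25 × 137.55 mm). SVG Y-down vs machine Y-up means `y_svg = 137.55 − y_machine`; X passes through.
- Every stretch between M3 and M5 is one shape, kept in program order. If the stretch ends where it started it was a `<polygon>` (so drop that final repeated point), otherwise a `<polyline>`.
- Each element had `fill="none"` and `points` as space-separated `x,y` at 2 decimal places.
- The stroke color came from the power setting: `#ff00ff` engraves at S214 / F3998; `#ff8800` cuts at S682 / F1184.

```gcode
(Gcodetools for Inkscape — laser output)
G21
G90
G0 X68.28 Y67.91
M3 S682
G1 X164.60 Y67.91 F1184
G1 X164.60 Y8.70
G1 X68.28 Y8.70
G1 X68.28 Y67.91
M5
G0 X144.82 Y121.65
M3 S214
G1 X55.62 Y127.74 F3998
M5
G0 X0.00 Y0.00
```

<svg xmlns="http://www.w3.org/2000/svg" width="197.25mm" height="137.55mm" viewBox="0 0 197.25 137.55">
  <polygon points="68.28,69.64 164.60,69.64 164.60,128.85 68.28,128.85" fill="none" stroke="#ff8800"/>
  <polyline points="144.82,15.90 55.62,9.81" fill="none" stroke="#ff00ff"/>
</svg>

Each laser-on run becomes one SVG element. Flip Y back into SVG space with y_svg = 137.55 − y_machine.

Run 1: the run's S682 means `#ff8800` (cut). The run returns to its start, so emit a `<polygon>` with points (Y-flipped): 68.28,69.64 164.60,69.64 164.60,128.85 68.28,128.85.

Run 2: the run's S214 means `#ff00ff` (engrave). The run is open, so emit a `<polyline>` with points (Y-flipped): 144.82,15.90 55.62,9.81.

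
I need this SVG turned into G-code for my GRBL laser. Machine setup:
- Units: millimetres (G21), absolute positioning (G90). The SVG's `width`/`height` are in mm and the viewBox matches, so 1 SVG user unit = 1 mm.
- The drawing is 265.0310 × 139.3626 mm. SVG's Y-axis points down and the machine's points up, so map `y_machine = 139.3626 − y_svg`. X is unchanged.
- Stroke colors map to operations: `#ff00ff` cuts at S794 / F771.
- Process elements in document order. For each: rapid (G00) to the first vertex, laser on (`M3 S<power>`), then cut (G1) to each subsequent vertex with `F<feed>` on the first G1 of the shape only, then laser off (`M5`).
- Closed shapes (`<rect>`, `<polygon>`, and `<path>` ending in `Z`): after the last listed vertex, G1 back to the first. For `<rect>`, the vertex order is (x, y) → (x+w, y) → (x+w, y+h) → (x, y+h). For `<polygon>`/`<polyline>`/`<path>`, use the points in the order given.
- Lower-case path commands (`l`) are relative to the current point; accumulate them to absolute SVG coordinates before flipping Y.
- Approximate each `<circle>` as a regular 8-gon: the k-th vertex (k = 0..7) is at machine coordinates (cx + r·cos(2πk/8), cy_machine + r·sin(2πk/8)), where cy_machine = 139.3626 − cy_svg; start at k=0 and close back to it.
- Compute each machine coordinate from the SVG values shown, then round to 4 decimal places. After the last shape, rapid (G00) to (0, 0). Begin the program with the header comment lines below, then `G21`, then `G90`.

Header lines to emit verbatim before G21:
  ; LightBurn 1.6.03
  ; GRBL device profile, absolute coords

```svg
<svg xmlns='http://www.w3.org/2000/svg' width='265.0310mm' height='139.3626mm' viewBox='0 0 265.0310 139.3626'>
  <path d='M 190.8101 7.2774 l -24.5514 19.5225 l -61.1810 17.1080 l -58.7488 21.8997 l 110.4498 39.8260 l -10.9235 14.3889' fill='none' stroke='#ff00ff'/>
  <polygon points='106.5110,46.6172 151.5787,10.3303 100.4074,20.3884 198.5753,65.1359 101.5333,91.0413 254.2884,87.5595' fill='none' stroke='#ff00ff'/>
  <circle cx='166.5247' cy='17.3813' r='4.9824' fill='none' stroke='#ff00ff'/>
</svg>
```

viewBox `0 0 265.0310 139.3626` with mm width/height → 1 unit = 1 mm. Flip: y_m = 139.3626 − y_svg.

**Shape 1** — `<path>` open polyline, stroke `#ff00ff` → cut (S794, F771). Machine vertices: (190.8101,132.0852) → (166.2587,112.5627) → (105.0777,95.4547) → (46.3289,73.5550) → (156.7787,33.7290) → (145.8552,19.3401). Open path.

**Shape 2** — `<polygon>` closed polygon, stroke `#ff00ff` → cut (S794, F771). Machine vertices: (106.5110,92.7454) → (151.5787,129.0323) → (100.4074,118.9742) → (198.5753,74.2267) → (101.5333,48.3213) → (254.2884,51.8031) → (106.5110,92.7454). Closed: final G1 returns to the first vertex.

**Shape 3** — `<circle>` circle, stroke `#ff00ff` → cut (S794, F771). Machine vertices: (171.5071,121.9813) → (170.0478,125.5044) → (166.5247,126.9637) → (163.0016,125.5044) → (161.5423,121.9813) → (163.0016,118.4582) → (166.5247,116.9989) → (170.0478,118.4582) → (171.5071,121.9813). Closed: final G1 returns to the first vertex.

; LightBurn 1.6.03
; GRBL device profile, absolute coords
G21
G90
G00 X190.8101 Y132.0852
M3 S794
G1 X166.2587 Y112.5627 F771
G1 X105.0777 Y95.4547
G1 X46.3289 Y73.5550
G1 X156.7787 Y33.7290
G1 X145.8552 Y19.3401
M5
G00 X106.5110 Y92.7454
M3 S794
G1 X151.5787 Y129.0323 F771
G1 X100.4074 Y118.9742
G1 X198.5753 Y74.2267
G1 X101.5333 Y48.3213
G1 X254.2884 Y51.8031
G1 X106.5110 Y92.7454
M5
G00 X171.5071 Y121.9813
M3 S794
G1 X170.0478 Y125.5044 F771
G1 X166.5247 Y126.9637
G1 X163.0016 Y125.5044
G1 X161.5423 Y121.9813
G1 X163.0016 Y118.4582
G1 X166.5247 Y116.9989
G1 X170.0478 Y118.4582
G1 X171.5071 Y121.9813
M5
G00 X0.0000 Y0.0000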